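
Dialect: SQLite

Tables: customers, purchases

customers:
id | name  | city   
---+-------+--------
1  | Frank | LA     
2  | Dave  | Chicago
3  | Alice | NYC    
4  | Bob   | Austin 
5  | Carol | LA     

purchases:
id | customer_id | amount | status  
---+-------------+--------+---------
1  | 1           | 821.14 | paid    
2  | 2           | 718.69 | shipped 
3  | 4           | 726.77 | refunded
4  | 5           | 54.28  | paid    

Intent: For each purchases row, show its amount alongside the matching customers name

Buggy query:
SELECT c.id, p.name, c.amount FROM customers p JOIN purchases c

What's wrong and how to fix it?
Bug: JOIN with no ON clause produces a cartesian product; every purchases row pairs with every customers row

Fix: Specify the join condition linking the foreign key to the parent id

Corrected query:
SELECT c.id, p.name, c.amount FROM customers p JOIN purchases c ON c.customer_id = p.id

Result:
id | name  | amount
---+-------+-------
1  | Frank | 821.14
2  | Dave  | 718.69
3  | Bob   | 726.77
4  | Carol | 54.28 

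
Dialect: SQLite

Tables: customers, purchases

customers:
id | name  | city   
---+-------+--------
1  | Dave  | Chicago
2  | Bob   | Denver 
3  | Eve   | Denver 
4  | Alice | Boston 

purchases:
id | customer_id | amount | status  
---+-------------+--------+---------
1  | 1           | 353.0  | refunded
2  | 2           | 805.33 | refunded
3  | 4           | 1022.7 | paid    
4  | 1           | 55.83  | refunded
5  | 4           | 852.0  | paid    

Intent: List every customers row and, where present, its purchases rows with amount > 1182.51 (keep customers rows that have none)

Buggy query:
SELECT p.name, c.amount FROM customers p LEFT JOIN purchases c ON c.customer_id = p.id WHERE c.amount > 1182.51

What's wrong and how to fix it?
Bug: Filtering c.amount in WHERE discards the NULL rows produced by LEFT JOIN, turning it into an inner join

Fix: Put 'c.amount > 1182.51' in the JOIN's ON clause instead of WHERE

Corrected query:
SELECT p.name, c.amount FROM customers p LEFT JOIN purchases c ON c.customer_id = p.id AND c.amount > 1182.51

Result:
name  | amount
------+-------
Dave  | NULL  
Bob   | NULL  
Eve   | NULL  
Alice | NULL  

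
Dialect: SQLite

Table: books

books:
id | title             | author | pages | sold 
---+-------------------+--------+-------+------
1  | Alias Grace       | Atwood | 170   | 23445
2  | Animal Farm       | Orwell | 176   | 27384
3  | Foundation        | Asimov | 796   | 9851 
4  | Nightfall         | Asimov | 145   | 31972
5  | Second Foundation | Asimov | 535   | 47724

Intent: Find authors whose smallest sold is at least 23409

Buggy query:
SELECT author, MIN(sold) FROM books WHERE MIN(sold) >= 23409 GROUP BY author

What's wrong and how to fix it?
Bug: Aggregates like MIN are computed per group after WHERE runs

Fix: Replace WHERE with HAVING after the GROUP BY

Corrected query:
SELECT author, MIN(sold) FROM books GROUP BY author HAVING MIN(sold) >= 23409

Result:
author | MIN(sold)
-------+----------
Atwood | 23445    
Orwell | 27384    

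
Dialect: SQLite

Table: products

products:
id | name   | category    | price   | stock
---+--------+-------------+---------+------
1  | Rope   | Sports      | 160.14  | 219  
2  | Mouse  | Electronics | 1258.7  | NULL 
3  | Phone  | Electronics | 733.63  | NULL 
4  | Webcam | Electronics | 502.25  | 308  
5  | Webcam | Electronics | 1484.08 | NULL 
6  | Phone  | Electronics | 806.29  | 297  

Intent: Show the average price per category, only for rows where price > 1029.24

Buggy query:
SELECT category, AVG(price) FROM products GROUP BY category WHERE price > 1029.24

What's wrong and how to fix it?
Bug: WHERE cannot follow GROUP BY

Fix: Place WHERE between FROM and GROUP BY

Corrected query:
SELECT category, AVG(price) FROM products WHERE price > 1029.24 GROUP BY category

Result:
category    | AVG(price)
------------+-----------
Electronics | 1371.39   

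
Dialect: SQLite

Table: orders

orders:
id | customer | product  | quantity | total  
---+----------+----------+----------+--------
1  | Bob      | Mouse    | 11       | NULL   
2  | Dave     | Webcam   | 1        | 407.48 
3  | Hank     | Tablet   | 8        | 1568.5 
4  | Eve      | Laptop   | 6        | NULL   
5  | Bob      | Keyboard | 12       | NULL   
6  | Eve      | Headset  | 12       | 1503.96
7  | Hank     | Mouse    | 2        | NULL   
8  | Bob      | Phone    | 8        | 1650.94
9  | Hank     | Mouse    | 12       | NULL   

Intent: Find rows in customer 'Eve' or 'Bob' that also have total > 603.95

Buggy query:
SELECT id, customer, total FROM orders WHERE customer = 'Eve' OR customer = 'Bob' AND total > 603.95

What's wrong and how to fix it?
Bug: Without parentheses, AND is evaluated before OR, so the total filter only applies to the 'Bob' branch

Fix: Add parentheses around the OR so the AND applies to both alternatives

Corrected query:
SELECT id, customer, total FROM orders WHERE (customer = 'Eve' OR customer = 'Bob') AND total > 603.95

Result:
id | customer | total  
---+----------+--------
6  | Eve      | 1503.96
8  | Bob      | 1650.94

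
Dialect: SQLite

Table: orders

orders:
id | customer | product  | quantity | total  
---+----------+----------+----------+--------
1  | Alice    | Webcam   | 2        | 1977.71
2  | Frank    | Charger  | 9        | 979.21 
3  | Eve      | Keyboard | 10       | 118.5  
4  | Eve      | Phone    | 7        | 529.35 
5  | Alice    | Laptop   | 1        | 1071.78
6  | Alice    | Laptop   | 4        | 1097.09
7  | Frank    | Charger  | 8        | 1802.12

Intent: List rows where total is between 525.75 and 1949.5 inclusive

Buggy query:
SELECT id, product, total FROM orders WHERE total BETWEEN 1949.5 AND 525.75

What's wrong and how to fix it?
Bug: BETWEEN expects the lower bound first; with 1949.5 AND 525.75 the range is empty

Fix: Swap the bounds so the smaller value comes first

Corrected query:
SELECT id, product, total FROM orders WHERE total BETWEEN 525.75 AND 1949.5

Result:
id | product | total  
---+---------+--------
2  | Charger | 979.21 
4  | Phone   | 529.35 
5  | Laptop  | 1071.78
6  | Laptop  | 1097.09
7  | Charger | 1802.12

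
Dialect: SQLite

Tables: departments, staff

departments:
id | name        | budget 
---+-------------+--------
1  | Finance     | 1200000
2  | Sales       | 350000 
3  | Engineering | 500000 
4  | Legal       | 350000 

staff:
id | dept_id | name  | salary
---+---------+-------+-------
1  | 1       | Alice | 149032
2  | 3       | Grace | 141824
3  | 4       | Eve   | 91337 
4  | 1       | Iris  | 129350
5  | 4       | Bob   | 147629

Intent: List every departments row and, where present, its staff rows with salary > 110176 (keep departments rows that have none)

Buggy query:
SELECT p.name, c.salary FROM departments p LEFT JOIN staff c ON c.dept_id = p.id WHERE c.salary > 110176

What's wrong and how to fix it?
Bug: Filtering c.salary in WHERE discards the NULL rows produced by LEFT JOIN, turning it into an inner join

Fix: Put 'c.salary > 110176' in the JOIN's ON clause instead of WHERE

Corrected query:
SELECT p.name, c.salary FROM departments p LEFT JOIN staff c ON c.dept_id = p.id AND c.salary > 110176

Result:
name        | salary
------------+-------
Finance     | 129350
Finance     | 149032
Sales       | NULL  
Engineering | 141824
Legal       | 147629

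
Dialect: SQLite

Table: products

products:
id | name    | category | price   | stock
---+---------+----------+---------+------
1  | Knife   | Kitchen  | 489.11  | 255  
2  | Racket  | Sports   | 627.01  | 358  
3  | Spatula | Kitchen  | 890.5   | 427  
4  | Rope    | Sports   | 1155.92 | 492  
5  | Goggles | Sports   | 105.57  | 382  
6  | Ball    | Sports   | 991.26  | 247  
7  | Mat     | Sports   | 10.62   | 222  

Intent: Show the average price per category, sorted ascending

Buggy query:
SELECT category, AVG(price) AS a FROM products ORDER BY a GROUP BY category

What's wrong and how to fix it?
Bug: GROUP BY must precede ORDER BY

Fix: Move ORDER BY to the end, after GROUP BY

Corrected query:
SELECT category, AVG(price) AS a FROM products GROUP BY category ORDER BY a

Result:
category | a      
---------+--------
Sports   | 578.076
Kitchen  | 689.805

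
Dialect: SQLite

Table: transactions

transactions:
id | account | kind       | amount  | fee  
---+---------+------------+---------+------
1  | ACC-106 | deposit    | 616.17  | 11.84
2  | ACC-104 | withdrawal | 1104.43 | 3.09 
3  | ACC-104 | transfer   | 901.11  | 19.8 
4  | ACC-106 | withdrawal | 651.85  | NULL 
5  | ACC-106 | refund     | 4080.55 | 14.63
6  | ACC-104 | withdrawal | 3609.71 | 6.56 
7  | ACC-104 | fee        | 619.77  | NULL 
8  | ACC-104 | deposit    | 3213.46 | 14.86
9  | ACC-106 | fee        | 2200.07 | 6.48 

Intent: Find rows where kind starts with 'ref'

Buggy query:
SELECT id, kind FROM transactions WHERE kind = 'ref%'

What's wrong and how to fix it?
Bug: Wildcards only work with LIKE; '=' treats '%' as a literal character

Fix: Use LIKE for wildcard pattern matching

Corrected query:
SELECT id, kind FROM transactions WHERE kind LIKE 'ref%'

Result:
id | kind  
---+-------
5  | refund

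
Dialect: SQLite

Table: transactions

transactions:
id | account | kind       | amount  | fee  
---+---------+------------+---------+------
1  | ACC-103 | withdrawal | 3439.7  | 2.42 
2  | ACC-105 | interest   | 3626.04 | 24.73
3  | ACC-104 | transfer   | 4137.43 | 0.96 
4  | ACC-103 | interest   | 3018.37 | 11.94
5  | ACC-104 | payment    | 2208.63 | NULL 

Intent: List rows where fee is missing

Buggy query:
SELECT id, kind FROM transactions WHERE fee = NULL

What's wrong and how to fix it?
Bug: Comparing to NULL with '=' never matches; NULL = NULL is unknown, not true

Fix: Replace '= NULL' with 'IS NULL'

Corrected query:
SELECT id, kind FROM transactions WHERE fee IS NULL

Result:
id | kind   
---+--------
5  | payment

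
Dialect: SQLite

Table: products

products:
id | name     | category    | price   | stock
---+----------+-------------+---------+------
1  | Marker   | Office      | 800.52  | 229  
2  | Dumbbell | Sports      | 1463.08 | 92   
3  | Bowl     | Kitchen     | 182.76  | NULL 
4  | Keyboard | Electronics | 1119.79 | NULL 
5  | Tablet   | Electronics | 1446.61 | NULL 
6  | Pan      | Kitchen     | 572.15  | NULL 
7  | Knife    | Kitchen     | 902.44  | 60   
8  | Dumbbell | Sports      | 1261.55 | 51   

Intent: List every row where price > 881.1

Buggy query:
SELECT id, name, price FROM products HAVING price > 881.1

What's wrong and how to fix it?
Bug: This is a non-aggregate query (no GROUP BY, no aggregates), so in SQLite the HAVING clause is invalid here; a row-level condition belongs in WHERE

Fix: Use WHERE for row-level filtering

Corrected query:
SELECT id, name, price FROM products WHERE price > 881.1

Result:
id | name     | price  
---+----------+--------
2  | Dumbbell | 1463.08
4  | Keyboard | 1119.79
5  | Tablet   | 1446.61
7  | Knife    | 902.44 
8  | Dumbbell | 1261.55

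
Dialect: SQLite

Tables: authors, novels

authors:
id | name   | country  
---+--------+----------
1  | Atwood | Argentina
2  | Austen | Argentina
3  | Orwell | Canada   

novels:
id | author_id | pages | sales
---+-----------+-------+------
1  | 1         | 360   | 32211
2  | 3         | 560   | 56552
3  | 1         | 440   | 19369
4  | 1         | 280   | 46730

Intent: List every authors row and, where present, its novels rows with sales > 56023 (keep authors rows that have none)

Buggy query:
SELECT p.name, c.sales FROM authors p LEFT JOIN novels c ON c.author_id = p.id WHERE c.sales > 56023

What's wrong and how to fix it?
Bug: A WHERE condition on the right-hand table after LEFT JOIN drops unmatched parents

Fix: Move the right-table condition into the ON clause so unmatched parents are kept

Corrected query:
SELECT p.name, c.sales FROM authors p LEFT JOIN novels c ON c.author_id = p.id AND c.sales > 56023

Result:
name   | sales
-------+------
Atwood | NULL 
Austen | NULL 
Orwell | 56552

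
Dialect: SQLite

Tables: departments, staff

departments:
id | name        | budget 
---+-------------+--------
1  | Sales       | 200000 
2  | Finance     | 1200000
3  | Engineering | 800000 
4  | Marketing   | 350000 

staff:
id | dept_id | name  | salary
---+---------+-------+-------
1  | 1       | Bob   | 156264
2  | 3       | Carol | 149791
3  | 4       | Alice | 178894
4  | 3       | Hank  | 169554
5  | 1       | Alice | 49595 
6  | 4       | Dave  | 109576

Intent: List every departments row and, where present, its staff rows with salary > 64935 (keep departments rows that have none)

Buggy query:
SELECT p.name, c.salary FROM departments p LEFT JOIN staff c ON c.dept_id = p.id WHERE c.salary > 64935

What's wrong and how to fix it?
Bug: Filtering c.salary in WHERE discards the NULL rows produced by LEFT JOIN, turning it into an inner join

Fix: Move the right-table condition into the ON clause so unmatched parents are kept

Corrected query:
SELECT p.name, c.salary FROM departments p LEFT JOIN staff c ON c.dept_id = p.id AND c.salary > 64935

Result:
name        | salary
------------+-------
Sales       | 156264
Finance     | NULL  
Engineering | 149791
Engineering | 169554
Marketing   | 109576
Marketing   | 178894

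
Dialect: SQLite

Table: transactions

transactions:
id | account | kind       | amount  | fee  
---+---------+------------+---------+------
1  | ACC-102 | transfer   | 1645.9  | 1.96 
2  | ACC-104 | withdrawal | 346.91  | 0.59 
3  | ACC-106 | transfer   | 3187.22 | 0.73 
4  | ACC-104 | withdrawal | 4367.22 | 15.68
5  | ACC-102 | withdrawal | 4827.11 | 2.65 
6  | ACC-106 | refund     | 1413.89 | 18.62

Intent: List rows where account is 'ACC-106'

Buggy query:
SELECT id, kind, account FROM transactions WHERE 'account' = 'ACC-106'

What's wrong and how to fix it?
Bug: 'account' in single quotes is a string literal, not the column; the comparison is literal-vs-literal and never true

Fix: Remove the quotes around the column name (or use double quotes for an identifier)

Corrected query:
SELECT id, kind, account FROM transactions WHERE account = 'ACC-106'

Result:
id | kind     | account
---+----------+--------
3  | transfer | ACC-106
6  | refund   | ACC-106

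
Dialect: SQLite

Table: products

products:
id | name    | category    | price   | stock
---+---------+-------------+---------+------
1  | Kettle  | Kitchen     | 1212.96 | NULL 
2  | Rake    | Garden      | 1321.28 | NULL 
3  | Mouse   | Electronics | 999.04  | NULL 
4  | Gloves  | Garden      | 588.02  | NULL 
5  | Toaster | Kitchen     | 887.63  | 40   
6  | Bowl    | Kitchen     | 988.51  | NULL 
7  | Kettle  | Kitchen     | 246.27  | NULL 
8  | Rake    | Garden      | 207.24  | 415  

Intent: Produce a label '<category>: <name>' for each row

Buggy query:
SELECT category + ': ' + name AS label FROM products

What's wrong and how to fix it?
Bug: '+' is numeric addition; on text columns SQLite converts them to 0 instead of concatenating

Fix: Use the || operator for string concatenation

Corrected query:
SELECT category || ': ' || name AS label FROM products

Result:
label             
------------------
Kitchen: Kettle   
Garden: Rake      
Electronics: Mouse
Garden: Gloves    
Kitchen: Toaster  
Kitchen: Bowl     
Kitchen: Kettle   
Garden: Rake      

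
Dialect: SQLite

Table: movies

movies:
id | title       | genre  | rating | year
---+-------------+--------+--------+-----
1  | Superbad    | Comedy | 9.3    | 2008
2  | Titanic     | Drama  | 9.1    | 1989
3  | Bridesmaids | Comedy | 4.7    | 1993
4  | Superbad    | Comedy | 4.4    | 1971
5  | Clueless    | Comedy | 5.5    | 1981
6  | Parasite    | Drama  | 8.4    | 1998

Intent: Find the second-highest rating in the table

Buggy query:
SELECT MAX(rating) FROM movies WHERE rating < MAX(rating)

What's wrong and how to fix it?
Bug: The inner MAX is an aggregate inside WHERE, which is not allowed

Fix: Compute the overall MAX in a subquery, then take MAX of rows below it

Corrected query:
SELECT MAX(rating) FROM movies WHERE rating < (SELECT MAX(rating) FROM movies)

Result:
MAX(rating)
-----------
9.1        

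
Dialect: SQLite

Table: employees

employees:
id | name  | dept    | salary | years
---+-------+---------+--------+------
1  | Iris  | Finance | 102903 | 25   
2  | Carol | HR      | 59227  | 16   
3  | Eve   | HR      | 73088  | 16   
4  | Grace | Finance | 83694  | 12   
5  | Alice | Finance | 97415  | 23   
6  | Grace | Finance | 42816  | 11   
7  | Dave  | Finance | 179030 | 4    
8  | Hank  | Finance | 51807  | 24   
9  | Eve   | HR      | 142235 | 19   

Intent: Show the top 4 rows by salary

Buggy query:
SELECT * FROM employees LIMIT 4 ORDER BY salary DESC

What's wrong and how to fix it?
Bug: ORDER BY cannot follow LIMIT; LIMIT is the final clause

Fix: Sort with ORDER BY, then apply LIMIT

Corrected query:
SELECT * FROM employees ORDER BY salary DESC LIMIT 4

Result:
id | name  | dept    | salary | years
---+-------+---------+--------+------
7  | Dave  | Finance | 179030 | 4    
9  | Eve   | HR      | 142235 | 19   
1  | Iris  | Finance | 102903 | 25   
5  | Alice | Finance | 97415  | 23   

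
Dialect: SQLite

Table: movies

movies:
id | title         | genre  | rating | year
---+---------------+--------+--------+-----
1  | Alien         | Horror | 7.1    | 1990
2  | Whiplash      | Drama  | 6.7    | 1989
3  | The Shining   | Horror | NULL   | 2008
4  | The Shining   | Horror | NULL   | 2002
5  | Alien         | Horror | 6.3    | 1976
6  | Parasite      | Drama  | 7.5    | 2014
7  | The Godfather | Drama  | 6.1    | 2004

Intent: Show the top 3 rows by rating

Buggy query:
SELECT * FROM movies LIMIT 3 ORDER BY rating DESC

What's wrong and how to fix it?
Bug: ORDER BY cannot follow LIMIT; LIMIT is the final clause

Fix: Swap the clauses: ORDER BY first, then LIMIT

Corrected query:
SELECT * FROM movies ORDER BY rating DESC LIMIT 3

Result:
id | title    | genre  | rating | year
---+----------+--------+--------+-----
6  | Parasite | Drama  | 7.5    | 2014
1  | Alien    | Horror | 7.1    | 1990
2  | Whiplash | Drama  | 6.7    | 1989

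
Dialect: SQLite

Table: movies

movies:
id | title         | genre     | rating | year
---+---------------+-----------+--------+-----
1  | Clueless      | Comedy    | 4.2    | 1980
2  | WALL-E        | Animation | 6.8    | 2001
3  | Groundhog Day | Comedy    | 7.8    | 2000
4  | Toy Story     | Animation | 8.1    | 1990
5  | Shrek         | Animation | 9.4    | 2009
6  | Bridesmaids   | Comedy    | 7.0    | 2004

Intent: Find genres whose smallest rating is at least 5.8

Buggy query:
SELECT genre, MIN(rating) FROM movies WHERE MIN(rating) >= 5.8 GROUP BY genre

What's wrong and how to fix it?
Bug: Aggregates like MIN are computed per group after WHERE runs

Fix: Use HAVING for the per-group MIN condition

Corrected query:
SELECT genre, MIN(rating) FROM movies GROUP BY genre HAVING MIN(rating) >= 5.8

Result:
genre     | MIN(rating)
----------+------------
Animation | 6.8        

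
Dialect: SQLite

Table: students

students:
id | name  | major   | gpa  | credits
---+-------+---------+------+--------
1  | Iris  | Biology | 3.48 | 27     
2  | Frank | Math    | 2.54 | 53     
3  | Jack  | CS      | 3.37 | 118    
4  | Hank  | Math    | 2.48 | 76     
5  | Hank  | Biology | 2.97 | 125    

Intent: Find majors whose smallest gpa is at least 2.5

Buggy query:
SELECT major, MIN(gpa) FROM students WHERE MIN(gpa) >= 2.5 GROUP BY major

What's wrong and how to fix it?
Bug: MIN() in WHERE is a misuse of aggregate

Fix: Replace WHERE with HAVING after the GROUP BY

Corrected query:
SELECT major, MIN(gpa) FROM students GROUP BY major HAVING MIN(gpa) >= 2.5

Result:
major   | MIN(gpa)
--------+---------
Biology | 2.97    
CS      | 3.37    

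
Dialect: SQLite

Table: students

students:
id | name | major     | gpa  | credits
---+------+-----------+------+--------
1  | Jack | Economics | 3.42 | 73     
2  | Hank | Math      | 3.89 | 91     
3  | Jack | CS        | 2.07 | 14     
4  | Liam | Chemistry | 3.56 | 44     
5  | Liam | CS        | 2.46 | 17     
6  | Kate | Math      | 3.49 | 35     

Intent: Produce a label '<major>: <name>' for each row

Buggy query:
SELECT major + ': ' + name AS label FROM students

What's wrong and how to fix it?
Bug: SQLite uses || for string concatenation; + coerces text to numbers (yielding 0)

Fix: Use the || operator for string concatenation

Corrected query:
SELECT major || ': ' || name AS label FROM students

Result:
label          
---------------
Economics: Jack
Math: Hank     
CS: Jack       
Chemistry: Liam
CS: Liam       
Math: Kate     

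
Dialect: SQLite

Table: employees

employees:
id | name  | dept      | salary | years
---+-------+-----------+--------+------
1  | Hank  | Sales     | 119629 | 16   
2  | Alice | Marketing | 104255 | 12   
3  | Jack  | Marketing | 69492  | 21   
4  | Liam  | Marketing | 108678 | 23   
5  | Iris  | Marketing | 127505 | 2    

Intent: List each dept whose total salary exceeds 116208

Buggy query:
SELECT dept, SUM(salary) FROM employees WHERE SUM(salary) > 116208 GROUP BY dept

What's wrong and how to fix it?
Bug: SUM(salary) is an aggregate, but WHERE filters rows before aggregation

Fix: Move the aggregate condition to a HAVING clause

Corrected query:
SELECT dept, SUM(salary) FROM employees GROUP BY dept HAVING SUM(salary) > 116208

Result:
dept      | SUM(salary)
----------+------------
Marketing | 409930     
Sales     | 119629     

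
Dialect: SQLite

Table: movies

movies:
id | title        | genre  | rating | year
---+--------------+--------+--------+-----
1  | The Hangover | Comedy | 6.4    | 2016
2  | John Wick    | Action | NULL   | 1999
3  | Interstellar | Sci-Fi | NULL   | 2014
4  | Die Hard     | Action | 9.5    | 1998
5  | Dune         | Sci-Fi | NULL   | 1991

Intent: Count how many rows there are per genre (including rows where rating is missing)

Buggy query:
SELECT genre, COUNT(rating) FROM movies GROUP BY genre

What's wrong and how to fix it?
Bug: COUNT(column) counts non-NULL values only; rows with NULL rating aren't counted

Fix: Replace COUNT(rating) with COUNT(*)

Corrected query:
SELECT genre, COUNT(*) FROM movies GROUP BY genre

Result:
genre  | COUNT(*)
-------+---------
Action | 2       
Comedy | 1       
Sci-Fi | 2       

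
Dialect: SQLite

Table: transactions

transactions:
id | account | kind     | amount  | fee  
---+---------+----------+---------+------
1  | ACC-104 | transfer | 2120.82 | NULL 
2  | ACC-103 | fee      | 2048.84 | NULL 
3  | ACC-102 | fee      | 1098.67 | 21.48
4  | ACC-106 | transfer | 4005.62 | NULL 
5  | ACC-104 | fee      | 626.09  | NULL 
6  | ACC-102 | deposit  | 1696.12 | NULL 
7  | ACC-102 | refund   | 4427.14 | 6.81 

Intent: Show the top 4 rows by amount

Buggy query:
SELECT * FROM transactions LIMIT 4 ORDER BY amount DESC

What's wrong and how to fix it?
Bug: ORDER BY cannot follow LIMIT; LIMIT is the final clause

Fix: Swap the clauses: ORDER BY first, then LIMIT

Corrected query:
SELECT * FROM transactions ORDER BY amount DESC LIMIT 4

Result:
id | account | kind     | amount  | fee 
---+---------+----------+---------+-----
7  | ACC-102 | refund   | 4427.14 | 6.81
4  | ACC-106 | transfer | 4005.62 | NULL
1  | ACC-104 | transfer | 2120.82 | NULL
2  | ACC-103 | fee      | 2048.84 | NULL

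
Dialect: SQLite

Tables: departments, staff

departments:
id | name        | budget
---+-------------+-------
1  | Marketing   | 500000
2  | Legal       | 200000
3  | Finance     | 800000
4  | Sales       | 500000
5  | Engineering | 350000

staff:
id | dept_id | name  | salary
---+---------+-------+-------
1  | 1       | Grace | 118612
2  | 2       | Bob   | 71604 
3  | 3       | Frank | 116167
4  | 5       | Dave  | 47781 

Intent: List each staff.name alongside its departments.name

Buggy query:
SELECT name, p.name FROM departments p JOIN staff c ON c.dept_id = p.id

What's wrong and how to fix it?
Bug: 'name' exists in both joined tables, so the database can't tell which one is meant

Fix: Qualify the column with its table alias (c.name)

Corrected query:
SELECT c.name, p.name FROM departments p JOIN staff c ON c.dept_id = p.id

Result:
name  | name       
------+------------
Grace | Marketing  
Bob   | Legal      
Frank | Finance    
Dave  | Engineering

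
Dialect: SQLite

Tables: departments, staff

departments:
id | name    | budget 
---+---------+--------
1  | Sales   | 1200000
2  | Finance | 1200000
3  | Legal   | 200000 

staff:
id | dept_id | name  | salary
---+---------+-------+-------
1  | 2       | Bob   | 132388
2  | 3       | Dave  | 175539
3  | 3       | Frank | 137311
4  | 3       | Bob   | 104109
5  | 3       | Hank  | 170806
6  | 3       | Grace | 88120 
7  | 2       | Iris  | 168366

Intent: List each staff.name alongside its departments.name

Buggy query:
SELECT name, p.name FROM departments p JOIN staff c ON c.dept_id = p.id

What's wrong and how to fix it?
Bug: Both tables have a 'name' column; the unqualified reference is ambiguous

Fix: Prefix ambiguous columns with the table alias

Corrected query:
SELECT c.name, p.name FROM departments p JOIN staff c ON c.dept_id = p.id

Result:
name  | name   
------+--------
Bob   | Finance
Dave  | Legal  
Frank | Legal  
Bob   | Legal  
Hank  | Legal  
Grace | Legal  
Iris  | Finance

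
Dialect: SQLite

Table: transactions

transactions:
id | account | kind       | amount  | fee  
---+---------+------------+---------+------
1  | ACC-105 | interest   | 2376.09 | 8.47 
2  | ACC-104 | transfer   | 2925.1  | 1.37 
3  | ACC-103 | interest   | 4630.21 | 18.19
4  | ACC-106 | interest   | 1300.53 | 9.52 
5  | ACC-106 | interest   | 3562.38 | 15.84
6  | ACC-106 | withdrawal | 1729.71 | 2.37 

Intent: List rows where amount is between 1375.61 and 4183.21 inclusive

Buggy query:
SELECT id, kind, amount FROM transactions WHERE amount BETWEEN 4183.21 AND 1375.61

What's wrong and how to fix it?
Bug: The bounds are reversed; BETWEEN a AND b requires a <= b to match anything

Fix: Write BETWEEN 1375.61 AND 4183.21

Corrected query:
SELECT id, kind, amount FROM transactions WHERE amount BETWEEN 1375.61 AND 4183.21

Result:
id | kind       | amount 
---+------------+--------
1  | interest   | 2376.09
2  | transfer   | 2925.1 
5  | interest   | 3562.38
6  | withdrawal | 1729.71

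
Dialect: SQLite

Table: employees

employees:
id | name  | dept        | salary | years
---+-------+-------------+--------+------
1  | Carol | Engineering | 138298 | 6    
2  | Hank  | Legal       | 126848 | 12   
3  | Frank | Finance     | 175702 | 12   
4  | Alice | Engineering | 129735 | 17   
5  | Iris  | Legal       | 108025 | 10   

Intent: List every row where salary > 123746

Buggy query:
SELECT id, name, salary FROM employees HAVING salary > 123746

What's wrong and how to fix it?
Bug: This is a non-aggregate query (no GROUP BY, no aggregates), so in SQLite the HAVING clause is invalid here; a row-level condition belongs in WHERE

Fix: Use WHERE for row-level filtering

Corrected query:
SELECT id, name, salary FROM employees WHERE salary > 123746

Result:
id | name  | salary
---+-------+-------
1  | Carol | 138298
2  | Hank  | 126848
3  | Frank | 175702
4  | Alice | 129735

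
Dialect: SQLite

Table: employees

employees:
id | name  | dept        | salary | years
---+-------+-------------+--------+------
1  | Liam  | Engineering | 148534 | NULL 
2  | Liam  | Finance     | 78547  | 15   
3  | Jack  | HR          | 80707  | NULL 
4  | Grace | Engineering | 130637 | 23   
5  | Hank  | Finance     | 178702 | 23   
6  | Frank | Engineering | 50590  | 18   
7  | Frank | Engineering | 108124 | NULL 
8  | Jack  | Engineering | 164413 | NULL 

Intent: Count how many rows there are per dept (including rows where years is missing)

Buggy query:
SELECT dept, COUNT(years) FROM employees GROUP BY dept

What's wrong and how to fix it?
Bug: COUNT(years) skips NULLs, so groups with missing years are undercounted

Fix: Replace COUNT(years) with COUNT(*)

Corrected query:
SELECT dept, COUNT(*) FROM employees GROUP BY dept

Result:
dept        | COUNT(*)
------------+---------
Engineering | 5       
Finance     | 2       
HR          | 1       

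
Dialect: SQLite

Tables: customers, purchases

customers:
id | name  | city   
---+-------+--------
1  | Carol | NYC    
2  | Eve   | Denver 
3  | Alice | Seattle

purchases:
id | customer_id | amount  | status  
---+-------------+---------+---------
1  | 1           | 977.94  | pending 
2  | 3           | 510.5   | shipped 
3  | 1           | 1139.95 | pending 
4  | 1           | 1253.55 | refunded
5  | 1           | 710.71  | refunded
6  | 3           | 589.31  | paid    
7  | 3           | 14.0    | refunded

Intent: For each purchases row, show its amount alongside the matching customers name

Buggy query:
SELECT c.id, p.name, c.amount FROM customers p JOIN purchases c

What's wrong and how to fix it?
Bug: JOIN with no ON clause produces a cartesian product; every purchases row pairs with every customers row

Fix: Specify the join condition linking the foreign key to the parent id

Corrected query:
SELECT c.id, p.name, c.amount FROM customers p JOIN purchases c ON c.customer_id = p.id

Result:
id | name  | amount 
---+-------+--------
1  | Carol | 977.94 
2  | Alice | 510.5  
3  | Carol | 1139.95
4  | Carol | 1253.55
5  | Carol | 710.71 
6  | Alice | 589.31 
7  | Alice | 14     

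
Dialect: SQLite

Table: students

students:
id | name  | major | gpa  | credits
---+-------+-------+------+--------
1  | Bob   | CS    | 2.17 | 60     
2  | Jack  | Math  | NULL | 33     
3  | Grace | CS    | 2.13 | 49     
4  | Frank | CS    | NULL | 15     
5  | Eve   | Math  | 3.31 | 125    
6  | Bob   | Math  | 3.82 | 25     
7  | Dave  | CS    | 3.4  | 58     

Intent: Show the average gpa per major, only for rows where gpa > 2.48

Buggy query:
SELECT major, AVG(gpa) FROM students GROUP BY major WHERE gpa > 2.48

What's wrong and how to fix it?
Bug: Row-level WHERE must come before GROUP BY in the clause order

Fix: Move the WHERE clause before GROUP BY

Corrected query:
SELECT major, AVG(gpa) FROM students WHERE gpa > 2.48 GROUP BY major

Result:
major | AVG(gpa)
------+---------
CS    | 3.4     
Math  | 3.565   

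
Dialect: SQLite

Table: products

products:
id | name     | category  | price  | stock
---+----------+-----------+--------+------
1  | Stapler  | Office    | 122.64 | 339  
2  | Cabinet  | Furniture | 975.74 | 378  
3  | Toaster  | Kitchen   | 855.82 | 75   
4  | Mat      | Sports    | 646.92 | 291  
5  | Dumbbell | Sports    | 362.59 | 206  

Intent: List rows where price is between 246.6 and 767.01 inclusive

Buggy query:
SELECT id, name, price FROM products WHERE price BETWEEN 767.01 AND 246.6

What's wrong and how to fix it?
Bug: BETWEEN expects the lower bound first; with 767.01 AND 246.6 the range is empty

Fix: Write BETWEEN 246.6 AND 767.01

Corrected query:
SELECT id, name, price FROM products WHERE price BETWEEN 246.6 AND 767.01

Result:
id | name     | price 
---+----------+-------
4  | Mat      | 646.92
5  | Dumbbell | 362.59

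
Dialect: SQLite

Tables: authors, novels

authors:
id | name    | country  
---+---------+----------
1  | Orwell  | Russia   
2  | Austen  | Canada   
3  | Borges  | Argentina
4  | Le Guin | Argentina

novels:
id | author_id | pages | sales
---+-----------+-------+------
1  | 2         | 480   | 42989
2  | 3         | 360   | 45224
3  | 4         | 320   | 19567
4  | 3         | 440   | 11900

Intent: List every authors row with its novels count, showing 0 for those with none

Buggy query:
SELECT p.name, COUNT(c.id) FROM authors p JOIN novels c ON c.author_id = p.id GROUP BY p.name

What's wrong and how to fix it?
Bug: An inner join excludes parents with zero children

Fix: Use LEFT JOIN so parents without children still appear (COUNT(c.id) gives 0)

Corrected query:
SELECT p.name, COUNT(c.id) FROM authors p LEFT JOIN novels c ON c.author_id = p.id GROUP BY p.name

Result:
name    | COUNT(c.id)
--------+------------
Austen  | 1          
Borges  | 2          
Le Guin | 1          
Orwell  | 0          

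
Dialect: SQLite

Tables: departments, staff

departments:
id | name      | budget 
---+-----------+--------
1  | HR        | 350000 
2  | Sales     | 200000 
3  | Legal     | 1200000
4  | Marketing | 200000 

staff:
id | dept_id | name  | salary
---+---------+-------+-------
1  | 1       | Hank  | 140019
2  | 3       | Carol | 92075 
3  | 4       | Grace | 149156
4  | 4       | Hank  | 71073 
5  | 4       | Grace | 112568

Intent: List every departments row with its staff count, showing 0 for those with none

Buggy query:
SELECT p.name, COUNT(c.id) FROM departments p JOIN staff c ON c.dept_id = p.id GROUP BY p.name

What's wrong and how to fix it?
Bug: An inner join excludes parents with zero children

Fix: Use LEFT JOIN so parents without children still appear (COUNT(c.id) gives 0)

Corrected query:
SELECT p.name, COUNT(c.id) FROM departments p LEFT JOIN staff c ON c.dept_id = p.id GROUP BY p.name

Result:
name      | COUNT(c.id)
----------+------------
HR        | 1          
Legal     | 1          
Marketing | 3          
Sales     | 0          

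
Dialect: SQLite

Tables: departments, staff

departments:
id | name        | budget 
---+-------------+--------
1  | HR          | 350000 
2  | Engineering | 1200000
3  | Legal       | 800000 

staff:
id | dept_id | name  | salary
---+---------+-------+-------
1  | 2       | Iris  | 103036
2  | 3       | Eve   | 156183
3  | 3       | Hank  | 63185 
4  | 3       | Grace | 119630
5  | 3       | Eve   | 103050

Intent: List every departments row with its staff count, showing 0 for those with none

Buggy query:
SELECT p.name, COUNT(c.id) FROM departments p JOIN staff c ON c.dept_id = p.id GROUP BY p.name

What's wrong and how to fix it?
Bug: An inner join excludes parents with zero children

Fix: Use LEFT JOIN so parents without children still appear (COUNT(c.id) gives 0)

Corrected query:
SELECT p.name, COUNT(c.id) FROM departments p LEFT JOIN staff c ON c.dept_id = p.id GROUP BY p.name

Result:
name        | COUNT(c.id)
------------+------------
Engineering | 1          
HR          | 0          
Legal       | 4          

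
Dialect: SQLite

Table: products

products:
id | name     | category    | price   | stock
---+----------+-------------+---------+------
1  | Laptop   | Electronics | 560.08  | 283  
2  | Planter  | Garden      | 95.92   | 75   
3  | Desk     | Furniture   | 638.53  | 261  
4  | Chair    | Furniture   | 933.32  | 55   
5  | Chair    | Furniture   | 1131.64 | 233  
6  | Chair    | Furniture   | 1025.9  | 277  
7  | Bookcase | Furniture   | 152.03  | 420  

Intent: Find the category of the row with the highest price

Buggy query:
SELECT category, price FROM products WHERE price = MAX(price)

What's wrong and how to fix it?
Bug: MAX(price) is an aggregate and cannot be used directly in WHERE

Fix: Use a subquery: WHERE price = (SELECT MAX(price) FROM products)

Corrected query:
SELECT category, price FROM products WHERE price = (SELECT MAX(price) FROM products)

Result:
category  | price  
----------+--------
Furniture | 1131.64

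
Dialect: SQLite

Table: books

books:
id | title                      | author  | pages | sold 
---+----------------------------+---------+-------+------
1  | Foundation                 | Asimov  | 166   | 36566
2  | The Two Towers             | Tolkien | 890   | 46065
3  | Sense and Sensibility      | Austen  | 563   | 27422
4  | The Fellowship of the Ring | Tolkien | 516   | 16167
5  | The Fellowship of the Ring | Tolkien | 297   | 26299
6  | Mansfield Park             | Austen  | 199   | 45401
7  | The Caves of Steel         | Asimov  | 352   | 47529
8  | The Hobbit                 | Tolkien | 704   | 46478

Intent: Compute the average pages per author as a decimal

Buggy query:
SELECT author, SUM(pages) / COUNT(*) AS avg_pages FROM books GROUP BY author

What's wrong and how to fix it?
Bug: SUM(pages) and COUNT(*) are both integers; the division truncates the fractional part

Fix: Cast one side to REAL so the division keeps the fractional part

Corrected query:
SELECT author, SUM(pages) * 1.0 / COUNT(*) AS avg_pages FROM books GROUP BY author

Result:
author  | avg_pages
--------+----------
Asimov  | 259      
Austen  | 381      
Tolkien | 601.75   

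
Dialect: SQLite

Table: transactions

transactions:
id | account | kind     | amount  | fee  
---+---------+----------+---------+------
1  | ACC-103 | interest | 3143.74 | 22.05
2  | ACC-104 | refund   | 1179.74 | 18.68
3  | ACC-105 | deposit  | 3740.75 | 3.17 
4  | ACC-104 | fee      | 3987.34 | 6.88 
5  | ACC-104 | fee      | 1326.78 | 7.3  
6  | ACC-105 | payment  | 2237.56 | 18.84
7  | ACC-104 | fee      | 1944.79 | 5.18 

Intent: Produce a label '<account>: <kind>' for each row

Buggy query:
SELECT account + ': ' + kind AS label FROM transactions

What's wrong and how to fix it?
Bug: SQLite uses || for string concatenation; + coerces text to numbers (yielding 0)

Fix: Replace + with || to concatenate text

Corrected query:
SELECT account || ': ' || kind AS label FROM transactions

Result:
label            
-----------------
ACC-103: interest
ACC-104: refund  
ACC-105: deposit 
ACC-104: fee     
ACC-104: fee     
ACC-105: payment 
ACC-104: fee     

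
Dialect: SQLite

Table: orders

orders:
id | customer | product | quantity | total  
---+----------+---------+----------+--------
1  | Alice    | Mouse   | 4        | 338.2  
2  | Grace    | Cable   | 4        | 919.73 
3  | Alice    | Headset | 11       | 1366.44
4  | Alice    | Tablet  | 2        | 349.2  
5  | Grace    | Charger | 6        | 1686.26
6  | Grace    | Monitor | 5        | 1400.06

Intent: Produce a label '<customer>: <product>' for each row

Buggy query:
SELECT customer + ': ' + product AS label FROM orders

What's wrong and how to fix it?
Bug: '+' is numeric addition; on text columns SQLite converts them to 0 instead of concatenating

Fix: Replace + with || to concatenate text

Corrected query:
SELECT customer || ': ' || product AS label FROM orders

Result:
label         
--------------
Alice: Mouse  
Grace: Cable  
Alice: Headset
Alice: Tablet 
Grace: Charger
Grace: Monitor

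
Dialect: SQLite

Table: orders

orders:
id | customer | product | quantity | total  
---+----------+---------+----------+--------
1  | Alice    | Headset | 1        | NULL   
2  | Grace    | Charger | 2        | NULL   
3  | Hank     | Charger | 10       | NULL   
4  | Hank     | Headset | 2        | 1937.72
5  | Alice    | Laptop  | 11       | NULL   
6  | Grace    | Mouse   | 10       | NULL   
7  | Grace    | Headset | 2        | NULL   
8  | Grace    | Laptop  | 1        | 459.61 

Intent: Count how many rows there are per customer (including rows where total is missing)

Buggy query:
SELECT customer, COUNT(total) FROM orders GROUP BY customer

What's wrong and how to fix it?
Bug: COUNT(column) counts non-NULL values only; rows with NULL total aren't counted

Fix: Use COUNT(*) to count all rows regardless of NULL

Corrected query:
SELECT customer, COUNT(*) FROM orders GROUP BY customer

Result:
customer | COUNT(*)
---------+---------
Alice    | 2       
Grace    | 4       
Hank     | 2       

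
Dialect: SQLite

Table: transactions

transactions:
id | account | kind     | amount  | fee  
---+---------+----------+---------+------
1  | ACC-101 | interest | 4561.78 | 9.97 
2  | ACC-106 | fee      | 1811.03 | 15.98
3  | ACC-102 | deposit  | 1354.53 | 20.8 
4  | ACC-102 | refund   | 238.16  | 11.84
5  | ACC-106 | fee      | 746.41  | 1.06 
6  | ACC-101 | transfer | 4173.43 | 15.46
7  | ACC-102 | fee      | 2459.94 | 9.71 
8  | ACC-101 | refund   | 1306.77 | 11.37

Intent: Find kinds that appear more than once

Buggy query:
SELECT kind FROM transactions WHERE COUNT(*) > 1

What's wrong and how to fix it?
Bug: COUNT(*) is an aggregate and cannot be used in WHERE

Fix: Group first, then use HAVING for the count condition

Corrected query:
SELECT kind FROM transactions GROUP BY kind HAVING COUNT(*) > 1

Result:
kind  
------
fee   
refund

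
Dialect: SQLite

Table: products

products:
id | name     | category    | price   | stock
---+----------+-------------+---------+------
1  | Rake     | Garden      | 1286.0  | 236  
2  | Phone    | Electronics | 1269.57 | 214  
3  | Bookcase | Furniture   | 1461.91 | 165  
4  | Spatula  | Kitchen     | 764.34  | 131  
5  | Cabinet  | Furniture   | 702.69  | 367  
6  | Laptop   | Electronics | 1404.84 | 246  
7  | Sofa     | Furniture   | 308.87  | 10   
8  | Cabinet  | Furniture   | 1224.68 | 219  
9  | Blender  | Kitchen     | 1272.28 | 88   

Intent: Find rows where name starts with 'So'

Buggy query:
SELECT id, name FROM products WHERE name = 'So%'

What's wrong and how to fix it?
Bug: Wildcards only work with LIKE; '=' treats '%' as a literal character

Fix: Use LIKE for wildcard pattern matching

Corrected query:
SELECT id, name FROM products WHERE name LIKE 'So%'

Result:
id | name
---+-----
7  | Sofa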